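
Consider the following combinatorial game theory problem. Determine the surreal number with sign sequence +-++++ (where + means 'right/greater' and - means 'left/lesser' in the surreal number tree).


Sign expansion: +-++++
Rule: track bounds (lo, hi), initially (-inf, +inf). On '+', the current value becomes lo and we move to the simplest number in (value, hi): value + 1 if hi = +inf, otherwise the midpoint (value + hi)/2. On '-', the current value becomes hi and we move to value - 1 if lo = -inf, otherwise the midpoint (lo + value)/2.
Start at 0.
Step 1: sign = +, move right. Bounds: (0, +inf). Value = 1
Step 2: sign = -, move left. Bounds: (0, 1). Value = 1/2
Step 3: sign = +, move right. Bounds: (1/2, 1). Value = 3/4
Step 4: sign = +, move right. Bounds: (3/4, 1). Value = 7/8
Step 5: sign = +, move right. Bounds: (7/8, 1). Value = 15/16
Step 6: sign = +, move right. Bounds: (15/16, 1). Value = 31/32
The surreal number with sign expansion +-++++ is 31/32.

31/32


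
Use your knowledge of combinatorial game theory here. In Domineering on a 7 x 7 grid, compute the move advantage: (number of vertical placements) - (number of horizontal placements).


Board is 7 x 7 (rows x cols).
Left (vertical) placements: (rows-1) * cols = 6 * 7 = 42
Right (horizontal) placements: rows * (cols-1) = 7 * 6 = 42
Advantage = Left - Right = 42 - 42 = 0

0


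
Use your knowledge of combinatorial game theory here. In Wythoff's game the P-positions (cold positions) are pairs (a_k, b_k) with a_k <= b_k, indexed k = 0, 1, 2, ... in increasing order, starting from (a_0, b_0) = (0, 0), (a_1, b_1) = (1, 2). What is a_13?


By Wythoff's theorem, a_k = floor(k * phi) and b_k = floor(k * phi^2) = a_k + k, where phi = (1 + sqrt(5))/2 is the golden ratio.
phi = (1 + sqrt(5))/2 = 1.618034
k = 13
k * phi = 13 * 1.618034 = 21.034442
a_13 = floor(k * phi) = 21

21


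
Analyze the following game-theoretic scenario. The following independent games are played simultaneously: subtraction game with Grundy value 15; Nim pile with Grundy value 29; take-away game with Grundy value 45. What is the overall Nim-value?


By the Sprague-Grundy theorem, the Grundy value of a sum of games is the XOR of individual Grundy values.
subtraction game: Grundy value = 15. Running XOR: 0 XOR 15 = 15
Nim pile: Grundy value = 29. Running XOR: 15 XOR 29 = 18
take-away game: Grundy value = 45. Running XOR: 18 XOR 45 = 63
The combined Grundy value is 63.

63


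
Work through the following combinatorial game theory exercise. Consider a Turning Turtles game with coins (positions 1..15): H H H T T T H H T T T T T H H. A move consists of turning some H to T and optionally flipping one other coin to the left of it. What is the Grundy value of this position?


Coins: H H H T T T H H T T T T T H H
Key fact: a single head at position k behaves exactly like a Nim heap of size k (turning it to T and optionally flipping a coin at j < k corresponds to moving the heap from k to j, or to 0), and heads combine as a disjunctive sum (two heads at the same place would cancel, matching j XOR j = 0). So the Nim-value is the XOR of the 1-indexed positions of the heads.
Face-up positions (1-indexed): [1, 2, 3, 7, 8, 14, 15]
XOR 0 with 1: 0 XOR 1 = 1
XOR 1 with 2: 1 XOR 2 = 3
XOR 3 with 3: 3 XOR 3 = 0
XOR 0 with 7: 0 XOR 7 = 7
XOR 7 with 8: 7 XOR 8 = 15
XOR 15 with 14: 15 XOR 14 = 1
XOR 1 with 15: 1 XOR 15 = 14
Nim-value = 14

14


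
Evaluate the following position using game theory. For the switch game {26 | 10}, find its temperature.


The game is {26 | 10}, a switch {a | b} with numbers a > b.
Cooling {a | b} by t gives {a - t | b + t}, which stops being hot when a - t = b + t, i.e. at t = (a - b)/2. So the temperature of a switch is (a - b)/2.
Temperature = (Left option - Right option) / 2
= (26 - (10)) / 2
= 16 / 2
= 8

8


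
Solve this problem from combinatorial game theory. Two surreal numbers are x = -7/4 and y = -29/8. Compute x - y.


x = -7/4, y = -29/8
Converting to common denominator: 8
x = -14/8, y = -29/8
x - y = -7/4 - -29/8 = 15/8

15/8


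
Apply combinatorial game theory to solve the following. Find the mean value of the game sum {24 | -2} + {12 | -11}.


G1 = {24 | -2}, G2 = {12 | -11}
Each is a switch {a | b} with numbers a > b; its mean value is (a + b)/2, and mean value is additive over game sums: m(G1 + G2) = m(G1) + m(G2).
Mean of G1 = (24 + (-2))/2 = 22/2 = 11
Mean of G2 = (12 + (-11))/2 = 1/2 = 1/2
Mean of G1 + G2 = 11 + 1/2 = 23/2

23/2


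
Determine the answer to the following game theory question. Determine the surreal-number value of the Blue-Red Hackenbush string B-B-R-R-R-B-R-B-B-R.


Edges (from ground): B-B-R-R-R-B-R-B-B-R
By Berlekamp's sign-expansion rule, a Blue-Red Hackenbush stalk has the value of the surreal number whose sign sequence is the edge sequence with B -> + and R -> -.
Sign sequence: ++---+-++-
Trace the sign expansion in the surreal number tree, starting from 0:
Edge 1: B (sign +) -> bounds (0, +inf), value = 1
Edge 2: B (sign +) -> bounds (1, +inf), value = 2
Edge 3: R (sign -) -> bounds (1, 2), value = 3/2
Edge 4: R (sign -) -> bounds (1, 3/2), value = 5/4
Edge 5: R (sign -) -> bounds (1, 5/4), value = 9/8
Edge 6: B (sign +) -> bounds (9/8, 5/4), value = 19/16
Edge 7: R (sign -) -> bounds (9/8, 19/16), value = 37/32
Edge 8: B (sign +) -> bounds (37/32, 19/16), value = 75/64
Edge 9: B (sign +) -> bounds (75/64, 19/16), value = 151/128
Edge 10: R (sign -) -> bounds (75/64, 151/128), value = 301/256
Game value = 301/256

301/256


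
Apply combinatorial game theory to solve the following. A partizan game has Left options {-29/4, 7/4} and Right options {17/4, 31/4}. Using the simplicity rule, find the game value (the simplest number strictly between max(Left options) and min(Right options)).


Left options: {-29/4, 7/4}, max = 7/4
Right options: {17/4, 31/4}, min = 17/4
All options are numbers and max(Left) < min(Right), so by the simplicity theorem the value is the simplest (earliest-born) number strictly between 7/4 and 17/4.
Integers 2 through 4 all lie strictly between 7/4 and 17/4.
Among integers, the simplest (lowest birthday = smallest |n|; 0 is born on day 0, +-n on day n) is 2.
No non-integer in the interval can be simpler: if x is a non-integer in the interval, then floor(x) or ceil(x) also lies in the interval (the interval contains an integer), and both are proper prefixes of x's sign expansion, i.e. born earlier. So the game value is 2.
Game value = 2

2


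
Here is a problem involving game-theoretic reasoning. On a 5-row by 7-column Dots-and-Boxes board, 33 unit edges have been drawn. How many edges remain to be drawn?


Grid: 5 x 7 boxes, i.e. 6 rows and 8 columns of dots.
Horizontal edges: (rows + 1) * cols = 6 * 7 = 42
Vertical edges: rows * (cols + 1) = 5 * 8 = 40
Total edges: 42 + 40 = 82
Edges drawn: 33
Remaining: 82 - 33 = 49

49


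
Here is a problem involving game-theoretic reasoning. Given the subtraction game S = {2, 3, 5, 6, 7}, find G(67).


The subtraction set is S = {2, 3, 5, 6, 7}.
G(k) = mex{ G(k - s) : s in S, s <= k }. We compute iteratively: G(0) = 0.
G(1) = mex({}) = 0
G(2) = mex({0}) = 1
G(3) = mex({0}) = 1
G(4) = mex({0, 1}) = 2
G(5) = mex({0, 1}) = 2
G(6) = mex({0, 1, 2}) = 3
G(7) = mex({0, 1, 2}) = 3
G(8) = mex({0, 1, 2, 3}) = 4
G(9) = mex({1, 2, 3}) = 0
G(10) = mex({1, 2, 3, 4}) = 0
G(11) = mex({0, 2, 3, 4}) = 1
G(12) = mex({0, 2, 3}) = 1
G(13) = mex({0, 1, 3, 4}) = 2
G(14) = mex({0, 1, 3, 4}) = 2
G(15) = mex({0, 1, 2, 4}) = 3
Observe that G(9)..G(15) = 0, 0, 1, 1, 2, 2, 3 repeats G(0)..G(6) = 0, 0, 1, 1, 2, 2, 3.
For k >= max(S) = 7, G(k) is determined by the previous 7 values G(k-7)..G(k-1); a window of 7 consecutive values has recurred shifted by 9, so by induction G(k + 9) = G(k) for all k >= 0: the sequence is periodic from the start with period 9.
One period: G(0..8) = 0, 0, 1, 1, 2, 2, 3, 3, 4.
67 mod 9 = 4, so G(67) = G(4) = 2.

2


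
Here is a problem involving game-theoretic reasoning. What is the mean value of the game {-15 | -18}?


Game = {-15 | -18}, a switch {a | b} with numbers a > b.
Its thermograph has left wall a - t and right wall b + t, which meet at t = (a - b)/2, where both equal (a + b)/2. So the mast (mean value) is at (a + b)/2.
Mean = (-15 + (-18))/2 = -33/2 = -33/2

-33/2


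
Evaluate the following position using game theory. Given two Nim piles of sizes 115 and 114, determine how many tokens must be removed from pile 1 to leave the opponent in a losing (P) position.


Piles: 115 and 114
Current XOR: 115 XOR 114 = 1 (non-zero, so this is an N-position).
To make the XOR zero, we need to find a move that balances the piles.
For pile 1 (size 115): target = 115 XOR 1 = 114
We reduce pile 1 from 115 to 114.
Tokens removed: 115 - 114 = 1
Verification: 114 XOR 114 = 0

1


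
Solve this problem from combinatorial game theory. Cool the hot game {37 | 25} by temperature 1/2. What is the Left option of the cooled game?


Original game: {37 | 25} (a switch {a | b} with a > b).
Cooling by t (for t below the temperature (a - b)/2 = 6) taxes each move by t: {a | b} cooled by t is {a - t | b + t}.
Cooling amount: t = 1/2
Cooled Left option: 37 - 1/2 = 73/2
Cooled Right option: 25 + 1/2 = 51/2
Cooled game: {73/2 | 51/2}
Left option = 73/2

73/2


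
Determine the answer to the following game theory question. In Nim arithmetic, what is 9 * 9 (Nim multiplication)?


Nim multiplication is bilinear over XOR: (u XOR v) * w = (u*w) XOR (v*w).
So we split each operand into its bit components and XOR the pairwise Nim products.
9 = 1 + 8 (as XOR of powers of 2).
9 = 1 + 8 (as XOR of powers of 2).
Using the standard Nim-product table on single bits:
  2*2 = 3,   2*4 = 8,   2*8 = 12,
  4*4 = 6,   4*8 = 11,  8*8 = 13,
and  1*x = x (identity), k*l = l*k (commutative).
Pairwise Nim products:
  1 * 1 = 1
  1 * 8 = 8
  8 * 1 = 8
  8 * 8 = 13
XOR them: 1 XOR 8 XOR 8 XOR 13 = 12.
Result: 9 * 9 = 12 (in Nim).

12


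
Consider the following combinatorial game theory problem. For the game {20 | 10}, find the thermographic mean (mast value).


Game = {20 | 10}, a switch {a | b} with numbers a > b.
Its thermograph has left wall a - t and right wall b + t, which meet at t = (a - b)/2, where both equal (a + b)/2. So the mast (mean value) is at (a + b)/2.
Mean = (20 + (10))/2 = 30/2 = 15

15


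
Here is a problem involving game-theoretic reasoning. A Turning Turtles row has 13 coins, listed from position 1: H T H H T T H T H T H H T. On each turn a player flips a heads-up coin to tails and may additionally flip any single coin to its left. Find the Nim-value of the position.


Coins: H T H H T T H T H T H H T
Key fact: a single head at position k behaves exactly like a Nim heap of size k (turning it to T and optionally flipping a coin at j < k corresponds to moving the heap from k to j, or to 0), and heads combine as a disjunctive sum (two heads at the same place would cancel, matching j XOR j = 0). So the Nim-value is the XOR of the 1-indexed positions of the heads.
Face-up positions (1-indexed): [1, 3, 4, 7, 9, 11, 12]
XOR 0 with 1: 0 XOR 1 = 1
XOR 1 with 3: 1 XOR 3 = 2
XOR 2 with 4: 2 XOR 4 = 6
XOR 6 with 7: 6 XOR 7 = 1
XOR 1 with 9: 1 XOR 9 = 8
XOR 8 with 11: 8 XOR 11 = 3
XOR 3 with 12: 3 XOR 12 = 15
Nim-value = 15

15


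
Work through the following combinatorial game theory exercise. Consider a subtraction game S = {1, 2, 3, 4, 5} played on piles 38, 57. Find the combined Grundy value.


Subtraction set: {1, 2, 3, 4, 5}
For this subtraction set, G(n) = n mod 6 (period = max + 1 = 6).
Pile 1 (size 38): G(38) = 38 mod 6 = 2
Pile 2 (size 57): G(57) = 57 mod 6 = 3
Total Grundy value = XOR of all: 2 XOR 3 = 1

1


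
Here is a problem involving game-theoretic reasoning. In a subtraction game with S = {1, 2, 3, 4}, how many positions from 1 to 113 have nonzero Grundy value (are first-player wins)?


Subtraction set S = {1, 2, 3, 4}, so G(n) = n mod 5.
G(n) = 0 when n is a multiple of 5.
Multiples of 5 in [1, 113]: 22
N-positions (nonzero Grundy) = 113 - 22 = 91

91


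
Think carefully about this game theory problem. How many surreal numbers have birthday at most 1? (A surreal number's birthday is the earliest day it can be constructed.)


Day 0: {|} = 0 is born. Count = 1.
Day n: the number of surreal numbers born by day n is 2^(n+1) - 1.
By day 0: 2^1 - 1 = 1
By day 1: 2^2 - 1 = 3
By day 1: 3 surreal numbers.

3


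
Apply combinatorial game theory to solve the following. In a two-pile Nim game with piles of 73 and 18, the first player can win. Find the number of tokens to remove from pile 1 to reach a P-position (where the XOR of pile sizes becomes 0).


Piles: 73 and 18
Current XOR: 73 XOR 18 = 91 (non-zero, so this is an N-position).
To make the XOR zero, we need to find a move that balances the piles.
For pile 1 (size 73): target = 73 XOR 91 = 18
We reduce pile 1 from 73 to 18.
Tokens removed: 73 - 18 = 55
Verification: 18 XOR 18 = 0

55


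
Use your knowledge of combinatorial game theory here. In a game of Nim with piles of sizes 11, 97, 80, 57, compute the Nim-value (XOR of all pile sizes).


We need the XOR (exclusive or) of all pile sizes.
After XOR-ing pile 1 (size 11): 0 XOR 11 = 11
After XOR-ing pile 2 (size 97): 11 XOR 97 = 106
After XOR-ing pile 3 (size 80): 106 XOR 80 = 58
After XOR-ing pile 4 (size 57): 58 XOR 57 = 3
The Nim-value of this position is 3.

3


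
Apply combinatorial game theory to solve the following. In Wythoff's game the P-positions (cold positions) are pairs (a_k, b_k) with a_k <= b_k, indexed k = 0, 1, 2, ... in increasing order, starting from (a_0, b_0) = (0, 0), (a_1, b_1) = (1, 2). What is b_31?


By Wythoff's theorem, a_k = floor(k * phi) and b_k = floor(k * phi^2) = a_k + k, where phi = (1 + sqrt(5))/2 is the golden ratio.
phi = (1 + sqrt(5))/2 = 1.618034
phi^2 = phi + 1 = 2.618034
k = 31
k * phi^2 = 31 * 2.618034 = 81.159054
b_31 = floor(k * phi^2) = 81 (check: a_31 + k = 50 + 31 = 81)

81


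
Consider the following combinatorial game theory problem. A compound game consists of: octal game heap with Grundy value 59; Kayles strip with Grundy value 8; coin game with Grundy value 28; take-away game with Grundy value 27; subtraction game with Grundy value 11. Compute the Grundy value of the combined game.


By the Sprague-Grundy theorem, the Grundy value of a sum of games is the XOR of individual Grundy values.
octal game heap: Grundy value = 59. Running XOR: 0 XOR 59 = 59
Kayles strip: Grundy value = 8. Running XOR: 59 XOR 8 = 51
coin game: Grundy value = 28. Running XOR: 51 XOR 28 = 47
take-away game: Grundy value = 27. Running XOR: 47 XOR 27 = 52
subtraction game: Grundy value = 11. Running XOR: 52 XOR 11 = 63
The combined Grundy value is 63.

63


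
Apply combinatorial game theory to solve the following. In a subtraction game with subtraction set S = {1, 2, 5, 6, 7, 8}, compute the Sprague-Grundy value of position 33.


The subtraction set is S = {1, 2, 5, 6, 7, 8}.
G(k) = mex{ G(k - s) : s in S, s <= k }. We compute iteratively: G(0) = 0.
G(1) = mex({0}) = 1
G(2) = mex({0, 1}) = 2
G(3) = mex({1, 2}) = 0
G(4) = mex({0, 2}) = 1
G(5) = mex({0, 1}) = 2
G(6) = mex({0, 1, 2}) = 3
G(7) = mex({0, 1, 2, 3}) = 4
G(8) = mex({0, 1, 2, 3, 4}) = 5
G(9) = mex({0, 1, 2, 4, 5}) = 3
G(10) = mex({0, 1, 2, 3, 5}) = 4
G(11) = mex({0, 1, 2, 3, 4}) = 5
G(12) = mex({1, 2, 3, 4, 5}) = 0
G(13) = mex({0, 2, 3, 4, 5}) = 1
G(14) = mex({0, 1, 3, 4, 5}) = 2
G(15) = mex({1, 2, 3, 4, 5}) = 0
G(16) = mex({0, 2, 3, 4, 5}) = 1
G(17) = mex({0, 1, 3, 4, 5}) = 2
G(18) = mex({0, 1, 2, 4, 5}) = 3
G(19) = mex({0, 1, 2, 3, 5}) = 4
Observe that G(12)..G(19) = 0, 1, 2, 0, 1, 2, 3, 4 repeats G(0)..G(7) = 0, 1, 2, 0, 1, 2, 3, 4.
For k >= max(S) = 8, G(k) is determined by the previous 8 values G(k-8)..G(k-1); a window of 8 consecutive values has recurred shifted by 12, so by induction G(k + 12) = G(k) for all k >= 0: the sequence is periodic from the start with period 12.
One period: G(0..11) = 0, 1, 2, 0, 1, 2, 3, 4, 5, 3, 4, 5.
33 mod 12 = 9, so G(33) = G(9) = 3.

3


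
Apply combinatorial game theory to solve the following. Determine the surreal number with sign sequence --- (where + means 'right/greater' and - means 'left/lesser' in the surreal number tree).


Sign expansion: ---
Rule: track bounds (lo, hi), initially (-inf, +inf). On '+', the current value becomes lo and we move to the simplest number in (value, hi): value + 1 if hi = +inf, otherwise the midpoint (value + hi)/2. On '-', the current value becomes hi and we move to value - 1 if lo = -inf, otherwise the midpoint (lo + value)/2.
Start at 0.
Step 1: sign = -, move left. Bounds: (-inf, 0). Value = -1
Step 2: sign = -, move left. Bounds: (-inf, -1). Value = -2
Step 3: sign = -, move left. Bounds: (-inf, -2). Value = -3
The surreal number with sign expansion --- is -3.

-3


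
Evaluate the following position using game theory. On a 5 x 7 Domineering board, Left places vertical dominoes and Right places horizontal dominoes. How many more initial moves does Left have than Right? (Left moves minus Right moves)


Board is 5 x 7 (rows x cols).
Left (vertical) placements: (rows-1) * cols = 4 * 7 = 28
Right (horizontal) placements: rows * (cols-1) = 5 * 6 = 30
Advantage = Left - Right = 28 - 30 = -2

-2


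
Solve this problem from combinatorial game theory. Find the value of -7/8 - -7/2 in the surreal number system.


x = -7/8, y = -7/2
Converting to common denominator: 8
x = -7/8, y = -28/8
x - y = -7/8 - -7/2 = 21/8

21/8


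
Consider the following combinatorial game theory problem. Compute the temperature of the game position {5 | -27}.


The game is {5 | -27}, a switch {a | b} with numbers a > b.
Cooling {a | b} by t gives {a - t | b + t}, which stops being hot when a - t = b + t, i.e. at t = (a - b)/2. So the temperature of a switch is (a - b)/2.
Temperature = (Left option - Right option) / 2
= (5 - (-27)) / 2
= 32 / 2
= 16

16


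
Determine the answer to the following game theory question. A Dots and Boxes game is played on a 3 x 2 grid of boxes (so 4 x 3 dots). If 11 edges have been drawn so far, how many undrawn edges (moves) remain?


Grid: 3 x 2 boxes, i.e. 4 rows and 3 columns of dots.
Horizontal edges: (rows + 1) * cols = 4 * 2 = 8
Vertical edges: rows * (cols + 1) = 3 * 3 = 9
Total edges: 8 + 9 = 17
Edges drawn: 11
Remaining: 17 - 11 = 6

6


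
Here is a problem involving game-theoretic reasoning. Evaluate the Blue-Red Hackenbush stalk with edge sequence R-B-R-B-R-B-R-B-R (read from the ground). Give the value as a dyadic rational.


Edges (from ground): R-B-R-B-R-B-R-B-R
By Berlekamp's sign-expansion rule, a Blue-Red Hackenbush stalk has the value of the surreal number whose sign sequence is the edge sequence with B -> + and R -> -.
Sign sequence: -+-+-+-+-
Trace the sign expansion in the surreal number tree, starting from 0:
Edge 1: R (sign -) -> bounds (-inf, 0), value = -1
Edge 2: B (sign +) -> bounds (-1, 0), value = -1/2
Edge 3: R (sign -) -> bounds (-1, -1/2), value = -3/4
Edge 4: B (sign +) -> bounds (-3/4, -1/2), value = -5/8
Edge 5: R (sign -) -> bounds (-3/4, -5/8), value = -11/16
Edge 6: B (sign +) -> bounds (-11/16, -5/8), value = -21/32
Edge 7: R (sign -) -> bounds (-11/16, -21/32), value = -43/64
Edge 8: B (sign +) -> bounds (-43/64, -21/32), value = -85/128
Edge 9: R (sign -) -> bounds (-43/64, -85/128), value = -171/256
Game value = -171/256

-171/256


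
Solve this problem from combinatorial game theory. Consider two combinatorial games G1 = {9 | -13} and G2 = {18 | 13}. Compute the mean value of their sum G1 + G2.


G1 = {9 | -13}, G2 = {18 | 13}
Each is a switch {a | b} with numbers a > b; its mean value is (a + b)/2, and mean value is additive over game sums: m(G1 + G2) = m(G1) + m(G2).
Mean of G1 = (9 + (-13))/2 = -4/2 = -2
Mean of G2 = (18 + (13))/2 = 31/2 = 31/2
Mean of G1 + G2 = -2 + 31/2 = 27/2

27/2


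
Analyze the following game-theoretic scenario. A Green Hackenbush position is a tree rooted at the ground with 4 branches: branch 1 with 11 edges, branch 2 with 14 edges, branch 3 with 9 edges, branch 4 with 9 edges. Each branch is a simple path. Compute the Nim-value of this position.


The tree has 4 branches from the ground vertex.
In Green Hackenbush, the Nim-value of a simple path of length k is k.
Branch 1: length 11, Nim-value = 11
Branch 2: length 14, Nim-value = 14
Branch 3: length 9, Nim-value = 9
Branch 4: length 9, Nim-value = 9
Total Nim-value = XOR of all branch values:
0 XOR 11 = 11
11 XOR 14 = 5
5 XOR 9 = 12
12 XOR 9 = 5
Nim-value of the tree = 5

5


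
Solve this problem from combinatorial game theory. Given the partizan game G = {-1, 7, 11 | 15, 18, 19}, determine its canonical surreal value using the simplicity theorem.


Left options: {-1, 7, 11}, max = 11
Right options: {15, 18, 19}, min = 15
All options are numbers and max(Left) < min(Right), so by the simplicity theorem the value is the simplest (earliest-born) number strictly between 11 and 15.
Integers 12 through 14 all lie strictly between 11 and 15.
Among integers, the simplest (lowest birthday = smallest |n|; 0 is born on day 0, +-n on day n) is 12.
No non-integer in the interval can be simpler: if x is a non-integer in the interval, then floor(x) or ceil(x) also lies in the interval (the interval contains an integer), and both are proper prefixes of x's sign expansion, i.e. born earlier. So the game value is 12.
Game value = 12

12


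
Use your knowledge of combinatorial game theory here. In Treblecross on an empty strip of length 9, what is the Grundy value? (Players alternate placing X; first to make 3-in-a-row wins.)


Treblecross: place X on empty cells; 3-in-a-row wins.
Playing within two cells of an existing X lets the opponent win at once, so sensible play treats the cells i-2..i+2 around each X as dead. The player left with no safe cell loses, so this is a normal-play take-away game on strips of safe cells.
Placing X at cell i (0-indexed) of a strip of k safe cells leaves independent strips of sizes max(0, i-2) and max(0, k-i-3). Hence G(k) = mex{ G(max(0,i-2)) XOR G(max(0,k-i-3)) : 0 <= i < k }, with G(0) = 0.
G(1): splits (0,0):0^0=0 -> mex({0}) = 1
G(2): splits (0,0):0^0=0 -> mex({0}) = 1
G(3): splits (0,0):0^0=0 -> mex({0}) = 1
G(4): splits (0,1):0^1=1 (0,0):0^0=0 -> mex({0, 1}) = 2
G(5): splits (0,2):0^1=1 (0,1):0^1=1 (0,0):0^0=0 -> mex({0, 1}) = 2
G(6) = mex({1}) = 0
G(7) = mex({0, 1, 2}) = 3
G(8) = mex({0, 1, 2}) = 3
G(9) = mex({0, 2}) = 1
Therefore G(9) = 1.

1


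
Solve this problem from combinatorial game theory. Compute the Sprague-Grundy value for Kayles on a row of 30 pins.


Kayles: a move removes 1 or 2 adjacent pins from a contiguous row.
Removing pins from a row of k leaves two independent rows (a, b) with a + b = k - 1 (one pin) or a + b = k - 2 (two pins); an end removal gives a = 0.
By Sprague-Grundy, G(k) = mex{ G(a) XOR G(b) } over all these splits. G(0) = 0.
G(1): splits (0,0):0^0=0 -> mex({0}) = 1
G(2): splits (0,1):0^1=1 (0,0):0^0=0 -> mex({0, 1}) = 2
G(3): splits (0,2):0^2=2 (1,1):1^1=0 (0,1):0^1=1 -> mex({0, 1, 2}) = 3
G(4): splits (0,3):0^3=3 (1,2):1^2=3 (0,2):0^2=2 (1,1):1^1=0 -> mex({0, 2, 3}) = 1
G(5): splits (0,4):0^1=1 (1,3):1^3=2 (2,2):2^2=0 (0,3):0^3=3 (1,2):1^2=3 -> mex({0, 1, 2, 3}) = 4
G(6) = mex({0, 1, 2, 4}) = 3
G(7) = mex({0, 1, 3, 4, 5}) = 2
G(8) = mex({0, 2, 3, 5, 6}) = 1
G(9) = mex({0, 1, 2, 3, 6, 7}) = 4
G(10) = mex({0, 1, 3, 4, 5, 7}) = 2
G(11) = mex({0, 1, 2, 3, 4, 5}) = 6
G(12) = mex({0, 1, 2, 3, 5, 6, 7}) = 4
G(13) = mex({0, 2, 3, 4, 6, 7}) = 1
G(14) = mex({0, 1, 4, 5, 6, 7}) = 2
G(15) = mex({0, 1, 2, 3, 4, 5, 6}) = 7
G(16) = mex({0, 2, 3, 5, 6, 7}) = 1
G(17) = mex({0, 1, 2, 3, 5, 6, 7}) = 4
G(18) = mex({0, 1, 2, 4, 5, 6}) = 3
G(19) = mex({0, 1, 3, 4, 5, 7}) = 2
G(20) = mex({0, 2, 3, 4, 5, 6, 7}) = 1
G(21) = mex({0, 1, 2, 3, 5, 6, 7}) = 4
G(22) = mex({0, 1, 2, 3, 4, 5, 7}) = 6
G(23) = mex({0, 1, 2, 3, 4, 5, 6}) = 7
G(24) = mex({0, 1, 2, 3, 5, 6, 7}) = 4
G(25) = mex({0, 2, 3, 4, 6, 7}) = 1
G(26) = mex({0, 1, 3, 4, 5, 6, 7}) = 2
G(27) = mex({0, 1, 2, 3, 4, 5, 6, 7}) = 8
G(28) = mex({0, 1, 2, 3, 4, 6, 7, 8}) = 5
G(29) = mex({0, 1, 2, 3, 5, 6, 7, 8, 9}) = 4
G(30) = mex({0, 1, 2, 3, 4, 5, 6, 9, 10}) = 7
Therefore G(30) = 7.

7


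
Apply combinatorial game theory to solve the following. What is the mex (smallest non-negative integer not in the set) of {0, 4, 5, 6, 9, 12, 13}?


Set = {0, 4, 5, 6, 9, 12, 13}
0 is in the set.
1 is NOT in the set. This is the mex.
mex = 1

1


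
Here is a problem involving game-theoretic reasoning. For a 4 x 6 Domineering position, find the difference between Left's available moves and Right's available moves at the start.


Board is 4 x 6 (rows x cols).
Left (vertical) placements: (rows-1) * cols = 3 * 6 = 18
Right (horizontal) placements: rows * (cols-1) = 4 * 5 = 20
Advantage = Left - Right = 18 - 20 = -2

-2


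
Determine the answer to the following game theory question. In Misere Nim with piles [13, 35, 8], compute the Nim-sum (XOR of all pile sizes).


We need the XOR (exclusive or) of all pile sizes.
After XOR-ing pile 1 (size 13): 0 XOR 13 = 13
After XOR-ing pile 2 (size 35): 13 XOR 35 = 46
After XOR-ing pile 3 (size 8): 46 XOR 8 = 38
The Nim-value of this position is 38.

38


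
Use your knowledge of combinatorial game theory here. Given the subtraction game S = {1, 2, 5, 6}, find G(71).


The subtraction set is S = {1, 2, 5, 6}.
G(k) = mex{ G(k - s) : s in S, s <= k }. We compute iteratively: G(0) = 0.
G(1) = mex({0}) = 1
G(2) = mex({0, 1}) = 2
G(3) = mex({1, 2}) = 0
G(4) = mex({0, 2}) = 1
G(5) = mex({0, 1}) = 2
G(6) = mex({0, 1, 2}) = 3
G(7) = mex({1, 2, 3}) = 0
G(8) = mex({0, 2, 3}) = 1
G(9) = mex({0, 1}) = 2
G(10) = mex({1, 2}) = 0
G(11) = mex({0, 2, 3}) = 1
G(12) = mex({0, 1, 3}) = 2
Observe that G(7)..G(12) = 0, 1, 2, 0, 1, 2 repeats G(0)..G(5) = 0, 1, 2, 0, 1, 2.
For k >= max(S) = 6, G(k) is determined by the previous 6 values G(k-6)..G(k-1); a window of 6 consecutive values has recurred shifted by 7, so by induction G(k + 7) = G(k) for all k >= 0: the sequence is periodic from the start with period 7.
One period: G(0..6) = 0, 1, 2, 0, 1, 2, 3.
71 mod 7 = 1, so G(71) = G(1) = 1.

1


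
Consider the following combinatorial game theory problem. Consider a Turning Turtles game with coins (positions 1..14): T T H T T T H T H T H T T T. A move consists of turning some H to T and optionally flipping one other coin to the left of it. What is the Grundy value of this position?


Coins: T T H T T T H T H T H T T T
Key fact: a single head at position k behaves exactly like a Nim heap of size k (turning it to T and optionally flipping a coin at j < k corresponds to moving the heap from k to j, or to 0), and heads combine as a disjunctive sum (two heads at the same place would cancel, matching j XOR j = 0). So the Nim-value is the XOR of the 1-indexed positions of the heads.
Face-up positions (1-indexed): [3, 7, 9, 11]
XOR 0 with 3: 0 XOR 3 = 3
XOR 3 with 7: 3 XOR 7 = 4
XOR 4 with 9: 4 XOR 9 = 13
XOR 13 with 11: 13 XOR 11 = 6
Nim-value = 6

6


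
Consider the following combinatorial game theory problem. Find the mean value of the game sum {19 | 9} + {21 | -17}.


G1 = {19 | 9}, G2 = {21 | -17}
Each is a switch {a | b} with numbers a > b; its mean value is (a + b)/2, and mean value is additive over game sums: m(G1 + G2) = m(G1) + m(G2).
Mean of G1 = (19 + (9))/2 = 28/2 = 14
Mean of G2 = (21 + (-17))/2 = 4/2 = 2
Mean of G1 + G2 = 14 + 2 = 16

16


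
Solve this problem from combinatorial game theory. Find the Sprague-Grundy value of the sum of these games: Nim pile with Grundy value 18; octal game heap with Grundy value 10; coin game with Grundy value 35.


By the Sprague-Grundy theorem, the Grundy value of a sum of games is the XOR of individual Grundy values.
Nim pile: Grundy value = 18. Running XOR: 0 XOR 18 = 18
octal game heap: Grundy value = 10. Running XOR: 18 XOR 10 = 24
coin game: Grundy value = 35. Running XOR: 24 XOR 35 = 59
The combined Grundy value is 59.

59


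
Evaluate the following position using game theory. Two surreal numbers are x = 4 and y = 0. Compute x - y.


x = 4, y = 0
x - y = 4 - 0 = 4

4


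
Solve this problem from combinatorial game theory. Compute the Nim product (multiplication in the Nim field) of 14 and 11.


Nim multiplication is bilinear over XOR: (u XOR v) * w = (u*w) XOR (v*w).
So we split each operand into its bit components and XOR the pairwise Nim products.
14 = 2 + 4 + 8 (as XOR of powers of 2).
11 = 1 + 2 + 8 (as XOR of powers of 2).
Using the standard Nim-product table on single bits:
  2*2 = 3,   2*4 = 8,   2*8 = 12,
  4*4 = 6,   4*8 = 11,  8*8 = 13,
and  1*x = x (identity), k*l = l*k (commutative).
Pairwise Nim products:
  2 * 1 = 2
  2 * 2 = 3
  2 * 8 = 12
  4 * 1 = 4
  4 * 2 = 8
  4 * 8 = 11
  8 * 1 = 8
  8 * 2 = 12
  8 * 8 = 13
XOR them: 2 XOR 3 XOR 12 XOR 4 XOR 8 XOR 11 XOR 8 XOR 12 XOR 13 = 3.
Result: 14 * 11 = 3 (in Nim).

3


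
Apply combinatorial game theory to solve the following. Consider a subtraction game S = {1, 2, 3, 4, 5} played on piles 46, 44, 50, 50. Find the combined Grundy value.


Subtraction set: {1, 2, 3, 4, 5}
For this subtraction set, G(n) = n mod 6 (period = max + 1 = 6).
Pile 1 (size 46): G(46) = 46 mod 6 = 4
Pile 2 (size 44): G(44) = 44 mod 6 = 2
Pile 3 (size 50): G(50) = 50 mod 6 = 2
Pile 4 (size 50): G(50) = 50 mod 6 = 2
Total Grundy value = XOR of all: 4 XOR 2 XOR 2 XOR 2 = 6

6


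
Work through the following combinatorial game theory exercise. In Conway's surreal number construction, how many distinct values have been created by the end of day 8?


Day 0: {|} = 0 is born. Count = 1.
Day n: the number of surreal numbers born by day n is 2^(n+1) - 1.
By day 0: 2^1 - 1 = 1
By day 1: 2^2 - 1 = 3
By day 2: 2^3 - 1 = 7
By day 3: 2^4 - 1 = 15
By day 4: 2^5 - 1 = 31
By day 5: 2^6 - 1 = 63
By day 6: 2^7 - 1 = 127
By day 7: 2^8 - 1 = 255
By day 8: 2^9 - 1 = 511
By day 8: 511 surreal numbers.

511


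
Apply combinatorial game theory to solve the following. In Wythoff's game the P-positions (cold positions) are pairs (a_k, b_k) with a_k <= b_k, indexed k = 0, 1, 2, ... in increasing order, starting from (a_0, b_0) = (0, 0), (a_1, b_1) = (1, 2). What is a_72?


By Wythoff's theorem, a_k = floor(k * phi) and b_k = floor(k * phi^2) = a_k + k, where phi = (1 + sqrt(5))/2 is the golden ratio.
phi = (1 + sqrt(5))/2 = 1.618034
k = 72
k * phi = 72 * 1.618034 = 116.498447
a_72 = floor(k * phi) = 116

116


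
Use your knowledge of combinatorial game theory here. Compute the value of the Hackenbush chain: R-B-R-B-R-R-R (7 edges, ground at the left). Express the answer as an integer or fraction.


Edges (from ground): R-B-R-B-R-R-R
By Berlekamp's sign-expansion rule, a Blue-Red Hackenbush stalk has the value of the surreal number whose sign sequence is the edge sequence with B -> + and R -> -.
Sign sequence: -+-+---
Trace the sign expansion in the surreal number tree, starting from 0:
Edge 1: R (sign -) -> bounds (-inf, 0), value = -1
Edge 2: B (sign +) -> bounds (-1, 0), value = -1/2
Edge 3: R (sign -) -> bounds (-1, -1/2), value = -3/4
Edge 4: B (sign +) -> bounds (-3/4, -1/2), value = -5/8
Edge 5: R (sign -) -> bounds (-3/4, -5/8), value = -11/16
Edge 6: R (sign -) -> bounds (-3/4, -11/16), value = -23/32
Edge 7: R (sign -) -> bounds (-3/4, -23/32), value = -47/64
Game value = -47/64

-47/64


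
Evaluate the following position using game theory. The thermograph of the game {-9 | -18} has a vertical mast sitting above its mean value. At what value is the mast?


Game = {-9 | -18}, a switch {a | b} with numbers a > b.
Its thermograph has left wall a - t and right wall b + t, which meet at t = (a - b)/2, where both equal (a + b)/2. So the mast (mean value) is at (a + b)/2.
Mean = (-9 + (-18))/2 = -27/2 = -27/2

-27/2


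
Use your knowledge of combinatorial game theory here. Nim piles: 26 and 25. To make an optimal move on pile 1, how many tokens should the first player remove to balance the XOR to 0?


Piles: 26 and 25
Current XOR: 26 XOR 25 = 3 (non-zero, so this is an N-position).
To make the XOR zero, we need to find a move that balances the piles.
For pile 1 (size 26): target = 26 XOR 3 = 25
We reduce pile 1 from 26 to 25.
Tokens removed: 26 - 25 = 1
Verification: 25 XOR 25 = 0

1


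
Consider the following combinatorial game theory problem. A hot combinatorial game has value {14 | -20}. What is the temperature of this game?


The game is {14 | -20}, a switch {a | b} with numbers a > b.
Cooling {a | b} by t gives {a - t | b + t}, which stops being hot when a - t = b + t, i.e. at t = (a - b)/2. So the temperature of a switch is (a - b)/2.
Temperature = (Left option - Right option) / 2
= (14 - (-20)) / 2
= 34 / 2
= 17

17


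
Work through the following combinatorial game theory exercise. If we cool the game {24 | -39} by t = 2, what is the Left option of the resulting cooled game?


Original game: {24 | -39} (a switch {a | b} with a > b).
Cooling by t (for t below the temperature (a - b)/2 = 63/2) taxes each move by t: {a | b} cooled by t is {a - t | b + t}.
Cooling amount: t = 2
Cooled Left option: 24 - 2 = 22
Cooled Right option: -39 + 2 = -37
Cooled game: {22 | -37}
Left option = 22

22


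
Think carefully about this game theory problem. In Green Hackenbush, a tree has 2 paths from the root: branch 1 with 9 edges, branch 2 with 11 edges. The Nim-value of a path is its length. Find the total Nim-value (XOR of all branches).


The tree has 2 branches from the ground vertex.
In Green Hackenbush, the Nim-value of a simple path of length k is k.
Branch 1: length 9, Nim-value = 9
Branch 2: length 11, Nim-value = 11
Total Nim-value = XOR of all branch values:
0 XOR 9 = 9
9 XOR 11 = 2
Nim-value of the tree = 2

2


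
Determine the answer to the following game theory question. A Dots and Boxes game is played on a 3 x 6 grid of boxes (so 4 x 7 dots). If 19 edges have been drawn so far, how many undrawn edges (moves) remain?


Grid: 3 x 6 boxes, i.e. 4 rows and 7 columns of dots.
Horizontal edges: (rows + 1) * cols = 4 * 6 = 24
Vertical edges: rows * (cols + 1) = 3 * 7 = 21
Total edges: 24 + 21 = 45
Edges drawn: 19
Remaining: 45 - 19 = 26

26


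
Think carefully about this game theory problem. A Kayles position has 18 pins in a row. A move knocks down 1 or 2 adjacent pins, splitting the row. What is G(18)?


Kayles: a move removes 1 or 2 adjacent pins from a contiguous row.
Removing pins from a row of k leaves two independent rows (a, b) with a + b = k - 1 (one pin) or a + b = k - 2 (two pins); an end removal gives a = 0.
By Sprague-Grundy, G(k) = mex{ G(a) XOR G(b) } over all these splits. G(0) = 0.
G(1): splits (0,0):0^0=0 -> mex({0}) = 1
G(2): splits (0,1):0^1=1 (0,0):0^0=0 -> mex({0, 1}) = 2
G(3): splits (0,2):0^2=2 (1,1):1^1=0 (0,1):0^1=1 -> mex({0, 1, 2}) = 3
G(4): splits (0,3):0^3=3 (1,2):1^2=3 (0,2):0^2=2 (1,1):1^1=0 -> mex({0, 2, 3}) = 1
G(5): splits (0,4):0^1=1 (1,3):1^3=2 (2,2):2^2=0 (0,3):0^3=3 (1,2):1^2=3 -> mex({0, 1, 2, 3}) = 4
G(6) = mex({0, 1, 2, 4}) = 3
G(7) = mex({0, 1, 3, 4, 5}) = 2
G(8) = mex({0, 2, 3, 5, 6}) = 1
G(9) = mex({0, 1, 2, 3, 6, 7}) = 4
G(10) = mex({0, 1, 3, 4, 5, 7}) = 2
G(11) = mex({0, 1, 2, 3, 4, 5}) = 6
G(12) = mex({0, 1, 2, 3, 5, 6, 7}) = 4
G(13) = mex({0, 2, 3, 4, 6, 7}) = 1
G(14) = mex({0, 1, 4, 5, 6, 7}) = 2
G(15) = mex({0, 1, 2, 3, 4, 5, 6}) = 7
G(16) = mex({0, 2, 3, 5, 6, 7}) = 1
G(17) = mex({0, 1, 2, 3, 5, 6, 7}) = 4
G(18) = mex({0, 1, 2, 4, 5, 6}) = 3
Therefore G(18) = 3.

3


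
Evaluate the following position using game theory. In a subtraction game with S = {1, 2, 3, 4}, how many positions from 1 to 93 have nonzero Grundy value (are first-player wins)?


Subtraction set S = {1, 2, 3, 4}, so G(n) = n mod 5.
G(n) = 0 when n is a multiple of 5.
Multiples of 5 in [1, 93]: 18
N-positions (nonzero Grundy) = 93 - 18 = 75

75


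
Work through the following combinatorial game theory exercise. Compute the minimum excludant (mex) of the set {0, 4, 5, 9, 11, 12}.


Set = {0, 4, 5, 9, 11, 12}
0 is in the set.
1 is NOT in the set. This is the mex.
mex = 1

1


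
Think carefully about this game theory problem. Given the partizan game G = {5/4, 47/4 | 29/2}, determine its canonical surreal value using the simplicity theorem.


Left options: {5/4, 47/4}, max = 47/4
Right options: {29/2}, min = 29/2
All options are numbers and max(Left) < min(Right), so by the simplicity theorem the value is the simplest (earliest-born) number strictly between 47/4 and 29/2.
Integers 12 through 14 all lie strictly between 47/4 and 29/2.
Among integers, the simplest (lowest birthday = smallest |n|; 0 is born on day 0, +-n on day n) is 12.
No non-integer in the interval can be simpler: if x is a non-integer in the interval, then floor(x) or ceil(x) also lies in the interval (the interval contains an integer), and both are proper prefixes of x's sign expansion, i.e. born earlier. So the game value is 12.
Game value = 12

12


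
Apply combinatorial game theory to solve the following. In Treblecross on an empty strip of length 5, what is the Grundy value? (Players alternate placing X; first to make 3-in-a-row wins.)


Treblecross: place X on empty cells; 3-in-a-row wins.
Playing within two cells of an existing X lets the opponent win at once, so sensible play treats the cells i-2..i+2 around each X as dead. The player left with no safe cell loses, so this is a normal-play take-away game on strips of safe cells.
Placing X at cell i (0-indexed) of a strip of k safe cells leaves independent strips of sizes max(0, i-2) and max(0, k-i-3). Hence G(k) = mex{ G(max(0,i-2)) XOR G(max(0,k-i-3)) : 0 <= i < k }, with G(0) = 0.
G(1): splits (0,0):0^0=0 -> mex({0}) = 1
G(2): splits (0,0):0^0=0 -> mex({0}) = 1
G(3): splits (0,0):0^0=0 -> mex({0}) = 1
G(4): splits (0,1):0^1=1 (0,0):0^0=0 -> mex({0, 1}) = 2
G(5): splits (0,2):0^1=1 (0,1):0^1=1 (0,0):0^0=0 -> mex({0, 1}) = 2
Therefore G(5) = 2.

2


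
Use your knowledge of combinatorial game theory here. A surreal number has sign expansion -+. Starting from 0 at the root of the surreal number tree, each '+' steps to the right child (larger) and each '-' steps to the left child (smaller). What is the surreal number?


Sign expansion: -+
Rule: track bounds (lo, hi), initially (-inf, +inf). On '+', the current value becomes lo and we move to the simplest number in (value, hi): value + 1 if hi = +inf, otherwise the midpoint (value + hi)/2. On '-', the current value becomes hi and we move to value - 1 if lo = -inf, otherwise the midpoint (lo + value)/2.
Start at 0.
Step 1: sign = -, move left. Bounds: (-inf, 0). Value = -1
Step 2: sign = +, move right. Bounds: (-1, 0). Value = -1/2
The surreal number with sign expansion -+ is -1/2.

-1/2


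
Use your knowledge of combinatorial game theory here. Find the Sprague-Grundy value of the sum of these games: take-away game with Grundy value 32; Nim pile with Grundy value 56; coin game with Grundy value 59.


By the Sprague-Grundy theorem, the Grundy value of a sum of games is the XOR of individual Grundy values.
take-away game: Grundy value = 32. Running XOR: 0 XOR 32 = 32
Nim pile: Grundy value = 56. Running XOR: 32 XOR 56 = 24
coin game: Grundy value = 59. Running XOR: 24 XOR 59 = 35
The combined Grundy value is 35.

35


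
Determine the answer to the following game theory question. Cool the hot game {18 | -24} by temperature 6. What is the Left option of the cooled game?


Original game: {18 | -24} (a switch {a | b} with a > b).
Cooling by t (for t below the temperature (a - b)/2 = 21) taxes each move by t: {a | b} cooled by t is {a - t | b + t}.
Cooling amount: t = 6
Cooled Left option: 18 - 6 = 12
Cooled Right option: -24 + 6 = -18
Cooled game: {12 | -18}
Left option = 12

12


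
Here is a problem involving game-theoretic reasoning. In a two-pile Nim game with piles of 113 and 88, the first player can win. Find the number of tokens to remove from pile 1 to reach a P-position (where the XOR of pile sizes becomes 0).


Piles: 113 and 88
Current XOR: 113 XOR 88 = 41 (non-zero, so this is an N-position).
To make the XOR zero, we need to find a move that balances the piles.
For pile 1 (size 113): target = 113 XOR 41 = 88
We reduce pile 1 from 113 to 88.
Tokens removed: 113 - 88 = 25
Verification: 88 XOR 88 = 0

25
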